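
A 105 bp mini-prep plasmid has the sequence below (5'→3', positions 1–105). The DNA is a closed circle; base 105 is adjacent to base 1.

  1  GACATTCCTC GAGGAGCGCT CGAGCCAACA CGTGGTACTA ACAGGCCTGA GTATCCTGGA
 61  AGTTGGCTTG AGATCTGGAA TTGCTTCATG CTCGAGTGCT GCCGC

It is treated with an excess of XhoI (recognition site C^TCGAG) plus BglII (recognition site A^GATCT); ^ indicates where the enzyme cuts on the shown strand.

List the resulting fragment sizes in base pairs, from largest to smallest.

52, 22, 20, 11 bp

XhoI sites (CTCGAG) start at positions 8, 19, 91.
XhoI cuts after the first base of each site, so after positions 8, 19, 91.
The BglII site (AGATCT) starts at position 71.
BglII cuts after the first base of each site, so after position 71.
Combined cut positions: 8, 19, 71, 91.
Circular molecule, 4 cuts → 4 fragments:
  9–19 → 11 bp
  20–71 → 52 bp
  72–91 → 20 bp
  92–105 then 1–8 → 14 + 8 = 22 bp
Sorted largest to smallest: 52, 22, 20, 11 bp.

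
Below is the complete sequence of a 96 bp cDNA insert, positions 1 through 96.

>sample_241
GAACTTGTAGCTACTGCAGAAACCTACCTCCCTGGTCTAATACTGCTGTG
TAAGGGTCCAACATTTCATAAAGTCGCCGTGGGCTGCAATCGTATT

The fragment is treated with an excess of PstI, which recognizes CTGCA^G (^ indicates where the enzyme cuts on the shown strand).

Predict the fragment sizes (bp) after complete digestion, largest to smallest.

The PstI site (CTGCAG) starts at position 14.
PstI cuts after base 5 of each site (before the last base), so after position 18.
Linear molecule, 1 cut → 2 fragments:
  1–18 → 18 bp
  19–96 → 78 bp
Sorted largest to smallest: 78, 18 bp.

78, 18 bp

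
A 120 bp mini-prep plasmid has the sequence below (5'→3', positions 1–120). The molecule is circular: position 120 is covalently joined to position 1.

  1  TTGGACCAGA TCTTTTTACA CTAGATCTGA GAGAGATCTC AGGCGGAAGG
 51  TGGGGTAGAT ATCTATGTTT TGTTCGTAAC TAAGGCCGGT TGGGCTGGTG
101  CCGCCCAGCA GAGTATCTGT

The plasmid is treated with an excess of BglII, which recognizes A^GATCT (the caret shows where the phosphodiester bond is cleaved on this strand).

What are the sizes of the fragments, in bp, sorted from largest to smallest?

BglII sites (AGATCT) start at positions 8, 23, 34.
BglII cuts after the first base of each site, so after positions 8, 23, 34.
Circular molecule, 3 cuts → 3 fragments:
  9–23 → 15 bp
  24–34 → 11 bp
  35–120 then 1–8 → 86 + 8 = 94 bp
Sorted largest to smallest: 94, 15, 11 bp.

94, 15, 11 bp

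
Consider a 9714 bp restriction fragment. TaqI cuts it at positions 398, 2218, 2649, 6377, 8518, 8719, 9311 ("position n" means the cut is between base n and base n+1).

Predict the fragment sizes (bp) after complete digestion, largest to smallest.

Linear molecule, 7 cuts → 8 fragments:
  398 − 0 = 398 bp
  2218 − 398 = 1820 bp
  2649 − 2218 = 431 bp
  6377 − 2649 = 3728 bp
  8518 − 6377 = 2141 bp
  8719 − 8518 = 201 bp
  9311 − 8719 = 592 bp
  9714 − 9311 = 403 bp
Sorted largest to smallest: 3728, 2141, 1820, 592, 431, 403, 398, 201 bp.

3728, 2141, 1820, 592, 431, 403, 398, 201 bp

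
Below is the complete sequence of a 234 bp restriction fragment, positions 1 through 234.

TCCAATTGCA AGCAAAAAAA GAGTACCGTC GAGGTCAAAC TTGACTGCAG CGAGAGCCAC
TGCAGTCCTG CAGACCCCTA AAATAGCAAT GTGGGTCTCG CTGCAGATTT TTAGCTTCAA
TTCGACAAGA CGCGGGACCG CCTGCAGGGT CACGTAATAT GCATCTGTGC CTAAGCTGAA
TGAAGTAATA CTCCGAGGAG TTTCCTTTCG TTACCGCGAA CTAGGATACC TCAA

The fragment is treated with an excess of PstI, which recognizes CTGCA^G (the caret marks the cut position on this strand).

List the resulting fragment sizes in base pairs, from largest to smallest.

88, 49, 41, 33, 15, 8 bp

PstI sites (CTGCAG) start at positions 45, 60, 68, 101, 142.
PstI cuts after base 5 of each site (before the last base), so after positions 49, 64, 72, 105, 146.
Linear molecule, 5 cuts → 6 fragments:
  1–49 → 49 bp
  50–64 → 15 bp
  65–72 → 8 bp
  73–105 → 33 bp
  106–146 → 41 bp
  147–234 → 88 bp
Sorted largest to smallest: 88, 49, 41, 33, 15, 8 bp.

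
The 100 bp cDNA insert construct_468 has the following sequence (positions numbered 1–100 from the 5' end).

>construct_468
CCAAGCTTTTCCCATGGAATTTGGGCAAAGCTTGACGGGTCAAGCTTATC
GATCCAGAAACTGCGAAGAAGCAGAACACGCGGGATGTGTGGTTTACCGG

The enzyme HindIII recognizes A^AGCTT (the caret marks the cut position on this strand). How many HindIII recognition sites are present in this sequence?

AAGCTT occurs starting at positions 3, 28, 42.
HindIII cuts at 3 sites.

3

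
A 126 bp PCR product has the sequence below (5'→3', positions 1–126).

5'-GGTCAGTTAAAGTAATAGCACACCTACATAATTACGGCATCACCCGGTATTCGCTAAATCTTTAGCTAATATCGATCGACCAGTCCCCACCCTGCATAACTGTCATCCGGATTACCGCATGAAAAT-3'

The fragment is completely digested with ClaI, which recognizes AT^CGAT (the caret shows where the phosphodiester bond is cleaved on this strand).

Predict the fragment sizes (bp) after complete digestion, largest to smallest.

The ClaI site (ATCGAT) starts at position 71.
ClaI cuts after base 2 of each site, so after position 72.
Linear molecule, 1 cut → 2 fragments:
  1–72 → 72 bp
  73–126 → 54 bp
Sorted largest to smallest: 72, 54 bp.

72, 54 bp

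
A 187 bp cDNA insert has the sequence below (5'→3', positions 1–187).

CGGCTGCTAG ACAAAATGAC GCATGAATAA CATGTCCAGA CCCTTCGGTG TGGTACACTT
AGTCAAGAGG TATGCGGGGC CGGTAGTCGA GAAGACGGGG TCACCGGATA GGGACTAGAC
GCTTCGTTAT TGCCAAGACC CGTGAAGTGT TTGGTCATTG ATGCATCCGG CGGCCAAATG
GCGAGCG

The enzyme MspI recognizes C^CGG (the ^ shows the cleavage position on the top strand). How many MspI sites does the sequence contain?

3

CCGG occurs starting at positions 80, 104, 167.
MspI cuts at 3 sites.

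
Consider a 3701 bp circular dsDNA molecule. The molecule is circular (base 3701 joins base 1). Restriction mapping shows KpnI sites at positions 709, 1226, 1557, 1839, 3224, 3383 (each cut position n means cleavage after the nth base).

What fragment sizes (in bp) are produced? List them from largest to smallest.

1385, 1027, 517, 331, 282, 159 bp

Circular molecule, 6 cuts → 6 fragments:
  1226 − 709 = 517 bp
  1557 − 1226 = 331 bp
  1839 − 1557 = 282 bp
  3224 − 1839 = 1385 bp
  3383 − 3224 = 159 bp
  wrap: 3701 − 3383 + 709 = 1027 bp
Sorted largest to smallest: 1385, 1027, 517, 331, 282, 159 bp.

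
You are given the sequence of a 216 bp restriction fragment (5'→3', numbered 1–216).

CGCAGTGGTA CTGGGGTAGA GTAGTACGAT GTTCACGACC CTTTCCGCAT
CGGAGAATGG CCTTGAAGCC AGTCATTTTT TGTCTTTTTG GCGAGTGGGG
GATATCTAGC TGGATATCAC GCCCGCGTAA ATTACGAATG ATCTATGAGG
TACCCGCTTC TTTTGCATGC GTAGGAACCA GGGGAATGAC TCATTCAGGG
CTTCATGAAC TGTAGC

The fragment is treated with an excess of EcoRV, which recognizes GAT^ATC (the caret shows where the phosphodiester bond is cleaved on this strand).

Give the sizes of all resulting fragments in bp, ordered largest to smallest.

103, 101, 12 bp

EcoRV sites (GATATC) start at positions 101, 113.
EcoRV cuts after base 3 of each site, so after positions 103, 115.
Linear molecule, 2 cuts → 3 fragments:
  1–103 → 103 bp
  104–115 → 12 bp
  116–216 → 101 bp
Sorted largest to smallest: 103, 101, 12 bp.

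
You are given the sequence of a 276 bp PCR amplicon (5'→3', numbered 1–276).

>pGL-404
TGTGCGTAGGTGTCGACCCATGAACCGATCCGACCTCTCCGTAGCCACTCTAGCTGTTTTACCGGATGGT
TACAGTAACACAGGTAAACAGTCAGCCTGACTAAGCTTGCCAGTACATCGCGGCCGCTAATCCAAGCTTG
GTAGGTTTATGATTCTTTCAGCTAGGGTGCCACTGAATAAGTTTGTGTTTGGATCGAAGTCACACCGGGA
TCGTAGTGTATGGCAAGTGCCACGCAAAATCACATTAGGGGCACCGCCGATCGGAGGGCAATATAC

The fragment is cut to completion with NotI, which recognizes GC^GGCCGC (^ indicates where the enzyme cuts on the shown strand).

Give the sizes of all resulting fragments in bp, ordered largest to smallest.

The NotI site (GCGGCCGC) starts at position 120.
NotI cuts after base 2 of each site, so after position 121.
Linear molecule, 1 cut → 2 fragments:
  1–121 → 121 bp
  122–276 → 155 bp
Sorted largest to smallest: 155, 121 bp.

155, 121 bp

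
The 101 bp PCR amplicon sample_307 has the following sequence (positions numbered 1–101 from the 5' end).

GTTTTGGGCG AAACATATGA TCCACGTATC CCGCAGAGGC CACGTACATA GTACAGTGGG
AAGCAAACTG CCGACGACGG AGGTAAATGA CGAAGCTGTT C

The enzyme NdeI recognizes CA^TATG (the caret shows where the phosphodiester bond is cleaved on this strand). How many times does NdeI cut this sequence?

1

CATATG occurs starting at position 14.
NdeI cuts at 1 site.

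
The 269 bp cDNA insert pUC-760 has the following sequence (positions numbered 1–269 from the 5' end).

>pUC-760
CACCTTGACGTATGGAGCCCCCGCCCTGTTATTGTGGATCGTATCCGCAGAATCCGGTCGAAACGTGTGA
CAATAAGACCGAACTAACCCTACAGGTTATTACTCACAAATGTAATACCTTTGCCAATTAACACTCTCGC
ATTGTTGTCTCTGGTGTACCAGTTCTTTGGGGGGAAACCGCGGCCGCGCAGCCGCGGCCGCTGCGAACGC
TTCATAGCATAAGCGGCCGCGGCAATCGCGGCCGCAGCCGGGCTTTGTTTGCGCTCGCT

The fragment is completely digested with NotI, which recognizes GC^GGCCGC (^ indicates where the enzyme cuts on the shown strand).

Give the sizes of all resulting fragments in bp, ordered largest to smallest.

NotI sites (GCGGCCGC) start at positions 180, 194, 223, 238.
NotI cuts after base 2 of each site, so after positions 181, 195, 224, 239.
Linear molecule, 4 cuts → 5 fragments:
  1–181 → 181 bp
  182–195 → 14 bp
  196–224 → 29 bp
  225–239 → 15 bp
  240–269 → 30 bp
Sorted largest to smallest: 181, 30, 29, 15, 14 bp.

181, 30, 29, 15, 14 bp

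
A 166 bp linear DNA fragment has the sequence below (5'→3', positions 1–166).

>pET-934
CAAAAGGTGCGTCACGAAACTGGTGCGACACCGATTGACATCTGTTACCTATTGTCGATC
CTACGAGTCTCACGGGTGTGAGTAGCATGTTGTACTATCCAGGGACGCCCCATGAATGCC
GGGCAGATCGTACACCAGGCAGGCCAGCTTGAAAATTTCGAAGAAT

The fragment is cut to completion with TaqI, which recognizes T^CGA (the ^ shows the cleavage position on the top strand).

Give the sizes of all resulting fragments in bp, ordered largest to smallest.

TaqI sites (TCGA) start at positions 55, 158.
TaqI cuts after the first base of each site, so after positions 55, 158.
Linear molecule, 2 cuts → 3 fragments:
  1–55 → 55 bp
  56–158 → 103 bp
  159–166 → 8 bp
Sorted largest to smallest: 103, 55, 8 bp.

103, 55, 8 bp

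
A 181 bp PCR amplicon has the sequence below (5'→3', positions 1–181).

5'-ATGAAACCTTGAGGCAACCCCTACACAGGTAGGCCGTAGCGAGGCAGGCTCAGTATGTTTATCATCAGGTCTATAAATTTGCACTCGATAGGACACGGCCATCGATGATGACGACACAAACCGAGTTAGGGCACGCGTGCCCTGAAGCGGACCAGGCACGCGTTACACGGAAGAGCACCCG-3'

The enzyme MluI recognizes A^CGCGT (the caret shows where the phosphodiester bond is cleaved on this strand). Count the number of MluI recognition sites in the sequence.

2

ACGCGT occurs starting at positions 133, 158.
MluI cuts at 2 sites.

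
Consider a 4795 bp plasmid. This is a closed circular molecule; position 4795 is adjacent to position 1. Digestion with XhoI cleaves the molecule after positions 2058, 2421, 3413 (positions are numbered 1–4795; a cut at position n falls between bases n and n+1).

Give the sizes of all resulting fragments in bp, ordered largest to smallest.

Circular molecule, 3 cuts → 3 fragments:
  2421 − 2058 = 363 bp
  3413 − 2421 = 992 bp
  wrap: 4795 − 3413 + 2058 = 3440 bp
Sorted largest to smallest: 3440, 992, 363 bp.

3440, 992, 363 bp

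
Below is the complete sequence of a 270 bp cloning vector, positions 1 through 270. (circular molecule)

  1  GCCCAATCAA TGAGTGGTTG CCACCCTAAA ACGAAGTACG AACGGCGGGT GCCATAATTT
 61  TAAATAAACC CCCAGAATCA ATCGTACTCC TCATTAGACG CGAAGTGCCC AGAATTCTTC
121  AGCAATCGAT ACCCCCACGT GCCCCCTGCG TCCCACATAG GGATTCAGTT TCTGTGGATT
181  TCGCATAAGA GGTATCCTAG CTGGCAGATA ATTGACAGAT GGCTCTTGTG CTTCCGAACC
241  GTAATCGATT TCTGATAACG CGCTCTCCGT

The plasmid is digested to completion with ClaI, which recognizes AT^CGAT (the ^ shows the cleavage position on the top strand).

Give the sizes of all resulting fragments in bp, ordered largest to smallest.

151, 119 bp

ClaI sites (ATCGAT) start at positions 125, 244.
ClaI cuts after base 2 of each site, so after positions 126, 245.
Circular molecule, 2 cuts → 2 fragments:
  127–245 → 119 bp
  246–270 then 1–126 → 25 + 126 = 151 bp
Sorted largest to smallest: 151, 119 bp.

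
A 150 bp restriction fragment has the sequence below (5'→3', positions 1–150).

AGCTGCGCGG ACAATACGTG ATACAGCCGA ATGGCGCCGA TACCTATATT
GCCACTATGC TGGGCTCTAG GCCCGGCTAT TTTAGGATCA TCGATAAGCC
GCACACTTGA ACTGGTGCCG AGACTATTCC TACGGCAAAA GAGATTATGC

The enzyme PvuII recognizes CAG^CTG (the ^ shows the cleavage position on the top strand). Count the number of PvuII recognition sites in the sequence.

No occurrence of CAGCTG is present in the sequence.
PvuII does not cut: 0 sites.

0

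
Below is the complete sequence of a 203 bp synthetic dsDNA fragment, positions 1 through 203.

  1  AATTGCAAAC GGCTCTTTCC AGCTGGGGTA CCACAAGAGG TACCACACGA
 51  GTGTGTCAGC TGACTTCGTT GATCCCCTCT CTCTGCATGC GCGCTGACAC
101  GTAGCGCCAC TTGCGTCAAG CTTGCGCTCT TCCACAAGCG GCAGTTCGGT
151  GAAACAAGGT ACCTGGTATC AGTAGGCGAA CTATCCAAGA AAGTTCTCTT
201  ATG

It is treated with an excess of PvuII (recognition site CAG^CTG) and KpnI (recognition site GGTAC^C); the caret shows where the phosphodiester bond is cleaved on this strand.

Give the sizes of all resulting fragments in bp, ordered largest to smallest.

PvuII sites (CAGCTG) start at positions 20, 57.
PvuII cuts after base 3 of each site, so after positions 22, 59.
KpnI sites (GGTACC) start at positions 27, 39, 158.
KpnI cuts after base 5 of each site (before the last base), so after positions 31, 43, 162.
Combined cut positions: 22, 31, 43, 59, 162.
Linear molecule, 5 cuts → 6 fragments:
  1–22 → 22 bp
  23–31 → 9 bp
  32–43 → 12 bp
  44–59 → 16 bp
  60–162 → 103 bp
  163–203 → 41 bp
Sorted largest to smallest: 103, 41, 22, 16, 12, 9 bp.

103, 41, 22, 16, 12, 9 bp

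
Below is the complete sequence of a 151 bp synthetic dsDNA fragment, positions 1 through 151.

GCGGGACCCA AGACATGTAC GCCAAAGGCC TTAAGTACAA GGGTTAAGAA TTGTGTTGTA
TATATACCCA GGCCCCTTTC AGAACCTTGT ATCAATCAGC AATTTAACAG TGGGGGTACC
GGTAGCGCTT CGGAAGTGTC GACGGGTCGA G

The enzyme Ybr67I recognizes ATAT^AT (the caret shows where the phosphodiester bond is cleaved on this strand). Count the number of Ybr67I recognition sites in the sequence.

1

ATATAT occurs starting at position 60.
Ybr67I cuts at 1 site.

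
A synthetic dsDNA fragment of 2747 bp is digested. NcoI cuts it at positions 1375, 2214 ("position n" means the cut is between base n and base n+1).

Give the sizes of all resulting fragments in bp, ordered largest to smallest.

Linear molecule, 2 cuts → 3 fragments:
  1375 − 0 = 1375 bp
  2214 − 1375 = 839 bp
  2747 − 2214 = 533 bp
Sorted largest to smallest: 1375, 839, 533 bp.

1375, 839, 533 bp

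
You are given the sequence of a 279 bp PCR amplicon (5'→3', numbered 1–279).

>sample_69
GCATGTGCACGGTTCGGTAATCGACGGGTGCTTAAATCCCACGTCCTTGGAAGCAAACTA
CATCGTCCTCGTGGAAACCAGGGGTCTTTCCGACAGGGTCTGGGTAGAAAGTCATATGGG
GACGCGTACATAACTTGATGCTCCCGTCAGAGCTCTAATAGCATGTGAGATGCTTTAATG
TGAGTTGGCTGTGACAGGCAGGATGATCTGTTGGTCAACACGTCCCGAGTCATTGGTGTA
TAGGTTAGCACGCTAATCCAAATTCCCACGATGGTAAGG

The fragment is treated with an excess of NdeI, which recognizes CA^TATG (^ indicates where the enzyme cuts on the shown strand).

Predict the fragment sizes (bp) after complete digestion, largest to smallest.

165, 114 bp

The NdeI site (CATATG) starts at position 113.
NdeI cuts after base 2 of each site, so after position 114.
Linear molecule, 1 cut → 2 fragments:
  1–114 → 114 bp
  115–279 → 165 bp
Sorted largest to smallest: 165, 114 bp.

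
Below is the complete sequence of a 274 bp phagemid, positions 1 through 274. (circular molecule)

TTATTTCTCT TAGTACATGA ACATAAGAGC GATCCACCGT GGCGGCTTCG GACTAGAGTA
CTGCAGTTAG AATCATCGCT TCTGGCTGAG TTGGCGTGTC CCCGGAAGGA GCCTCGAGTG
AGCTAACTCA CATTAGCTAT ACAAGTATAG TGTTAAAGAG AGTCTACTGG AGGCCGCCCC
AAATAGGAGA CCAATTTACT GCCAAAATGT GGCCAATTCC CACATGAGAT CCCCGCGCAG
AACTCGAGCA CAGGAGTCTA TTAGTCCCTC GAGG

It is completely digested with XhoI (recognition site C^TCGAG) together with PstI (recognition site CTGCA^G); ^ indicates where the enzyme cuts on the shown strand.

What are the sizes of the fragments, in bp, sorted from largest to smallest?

130, 71, 48, 25 bp

XhoI sites (CTCGAG) start at positions 113, 243, 268.
XhoI cuts after the first base of each site, so after positions 113, 243, 268.
The PstI site (CTGCAG) starts at position 61.
PstI cuts after base 5 of each site (before the last base), so after position 65.
Combined cut positions: 65, 113, 243, 268.
Circular molecule, 4 cuts → 4 fragments:
  66–113 → 48 bp
  114–243 → 130 bp
  244–268 → 25 bp
  269–274 then 1–65 → 6 + 65 = 71 bp
Sorted largest to smallest: 130, 71, 48, 25 bp.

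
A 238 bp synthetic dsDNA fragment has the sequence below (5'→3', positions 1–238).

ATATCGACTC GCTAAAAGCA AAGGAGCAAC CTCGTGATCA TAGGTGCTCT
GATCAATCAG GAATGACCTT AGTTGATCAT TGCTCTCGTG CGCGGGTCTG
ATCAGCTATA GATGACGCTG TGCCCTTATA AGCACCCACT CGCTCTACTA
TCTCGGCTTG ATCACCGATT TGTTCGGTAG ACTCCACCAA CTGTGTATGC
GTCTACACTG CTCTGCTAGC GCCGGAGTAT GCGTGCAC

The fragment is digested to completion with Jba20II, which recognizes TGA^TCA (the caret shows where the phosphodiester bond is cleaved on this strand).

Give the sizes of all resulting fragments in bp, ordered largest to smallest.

Jba20II sites (TGATCA) start at positions 35, 50, 74, 99, 159.
Jba20II cuts after base 3 of each site, so after positions 37, 52, 76, 101, 161.
Linear molecule, 5 cuts → 6 fragments:
  1–37 → 37 bp
  38–52 → 15 bp
  53–76 → 24 bp
  77–101 → 25 bp
  102–161 → 60 bp
  162–238 → 77 bp
Sorted largest to smallest: 77, 60, 37, 25, 24, 15 bp.

77, 60, 37, 25, 24, 15 bp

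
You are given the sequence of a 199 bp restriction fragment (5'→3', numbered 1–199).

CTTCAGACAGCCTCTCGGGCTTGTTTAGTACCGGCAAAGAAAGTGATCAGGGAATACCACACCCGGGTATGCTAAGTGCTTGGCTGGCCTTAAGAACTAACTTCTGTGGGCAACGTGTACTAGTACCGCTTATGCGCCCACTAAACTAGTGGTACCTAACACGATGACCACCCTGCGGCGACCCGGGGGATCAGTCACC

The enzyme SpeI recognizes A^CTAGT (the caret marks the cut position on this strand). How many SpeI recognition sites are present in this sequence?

ACTAGT occurs starting at positions 119, 145.
SpeI cuts at 2 sites.

2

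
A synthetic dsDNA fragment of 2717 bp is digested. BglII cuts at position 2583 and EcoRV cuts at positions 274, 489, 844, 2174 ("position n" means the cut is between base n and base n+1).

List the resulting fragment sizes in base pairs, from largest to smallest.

Combined cut positions (sorted): 274, 489, 844, 2174, 2583.
Linear molecule, 5 cuts → 6 fragments:
  274 − 0 = 274 bp
  489 − 274 = 215 bp
  844 − 489 = 355 bp
  2174 − 844 = 1330 bp
  2583 − 2174 = 409 bp
  2717 − 2583 = 134 bp
Sorted largest to smallest: 1330, 409, 355, 274, 215, 134 bp.

1330, 409, 355, 274, 215, 134 bp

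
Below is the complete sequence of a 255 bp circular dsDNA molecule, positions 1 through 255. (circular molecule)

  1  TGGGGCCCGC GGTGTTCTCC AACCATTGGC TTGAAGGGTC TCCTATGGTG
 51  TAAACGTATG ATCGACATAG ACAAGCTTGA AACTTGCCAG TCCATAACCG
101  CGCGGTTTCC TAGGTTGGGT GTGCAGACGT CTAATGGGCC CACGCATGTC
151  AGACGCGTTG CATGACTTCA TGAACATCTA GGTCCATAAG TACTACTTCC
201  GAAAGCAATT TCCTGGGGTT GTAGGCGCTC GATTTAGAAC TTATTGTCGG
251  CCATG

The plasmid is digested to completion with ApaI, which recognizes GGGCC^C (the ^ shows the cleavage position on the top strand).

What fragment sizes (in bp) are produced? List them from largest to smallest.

ApaI sites (GGGCCC) start at positions 3, 136.
ApaI cuts after base 5 of each site (before the last base), so after positions 7, 140.
Circular molecule, 2 cuts → 2 fragments:
  8–140 → 133 bp
  141–255 then 1–7 → 115 + 7 = 122 bp
Sorted largest to smallest: 133, 122 bp.

133, 122 bp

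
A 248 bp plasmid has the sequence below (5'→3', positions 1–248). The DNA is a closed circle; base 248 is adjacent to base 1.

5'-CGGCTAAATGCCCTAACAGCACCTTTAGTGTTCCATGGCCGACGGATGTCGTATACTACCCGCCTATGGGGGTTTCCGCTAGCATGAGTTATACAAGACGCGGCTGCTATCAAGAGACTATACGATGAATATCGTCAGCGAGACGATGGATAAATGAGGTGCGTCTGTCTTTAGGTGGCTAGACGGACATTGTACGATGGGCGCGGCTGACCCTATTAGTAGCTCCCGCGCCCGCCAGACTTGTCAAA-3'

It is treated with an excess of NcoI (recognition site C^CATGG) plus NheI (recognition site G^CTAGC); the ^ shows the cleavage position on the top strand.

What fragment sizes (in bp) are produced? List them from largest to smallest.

The NcoI site (CCATGG) starts at position 33.
NcoI cuts after the first base of each site, so after position 33.
The NheI site (GCTAGC) starts at position 78.
NheI cuts after the first base of each site, so after position 78.
Combined cut positions: 33, 78.
Circular molecule, 2 cuts → 2 fragments:
  34–78 → 45 bp
  79–248 then 1–33 → 170 + 33 = 203 bp
Sorted largest to smallest: 203, 45 bp.

203, 45 bp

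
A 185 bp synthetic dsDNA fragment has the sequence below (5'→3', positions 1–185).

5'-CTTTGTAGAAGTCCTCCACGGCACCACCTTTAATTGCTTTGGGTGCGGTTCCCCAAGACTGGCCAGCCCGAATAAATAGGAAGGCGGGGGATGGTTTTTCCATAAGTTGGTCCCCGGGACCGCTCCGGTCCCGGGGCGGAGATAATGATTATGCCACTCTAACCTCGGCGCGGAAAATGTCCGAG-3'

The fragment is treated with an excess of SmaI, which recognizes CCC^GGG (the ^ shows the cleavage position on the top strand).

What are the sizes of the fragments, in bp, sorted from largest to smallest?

SmaI sites (CCCGGG) start at positions 113, 130.
SmaI cuts after base 3 of each site, so after positions 115, 132.
Linear molecule, 2 cuts → 3 fragments:
  1–115 → 115 bp
  116–132 → 17 bp
  133–185 → 53 bp
Sorted largest to smallest: 115, 53, 17 bp.

115, 53, 17 bp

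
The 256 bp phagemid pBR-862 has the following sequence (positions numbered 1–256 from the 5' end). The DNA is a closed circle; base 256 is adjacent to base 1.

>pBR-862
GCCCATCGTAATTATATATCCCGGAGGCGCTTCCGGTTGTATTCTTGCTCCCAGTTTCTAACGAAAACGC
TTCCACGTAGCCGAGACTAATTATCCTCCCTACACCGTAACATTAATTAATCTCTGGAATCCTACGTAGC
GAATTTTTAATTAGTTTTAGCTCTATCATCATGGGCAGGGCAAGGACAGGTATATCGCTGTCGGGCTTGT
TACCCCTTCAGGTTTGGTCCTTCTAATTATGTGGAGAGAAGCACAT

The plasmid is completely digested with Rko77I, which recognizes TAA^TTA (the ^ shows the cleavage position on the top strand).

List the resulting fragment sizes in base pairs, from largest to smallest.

86, 79, 34, 31, 26 bp

Rko77I sites (TAATTA) start at positions 9, 88, 114, 148, 234.
Rko77I cuts after base 3 of each site, so after positions 11, 90, 116, 150, 236.
Circular molecule, 5 cuts → 5 fragments:
  12–90 → 79 bp
  91–116 → 26 bp
  117–150 → 34 bp
  151–236 → 86 bp
  237–256 then 1–11 → 20 + 11 = 31 bp
Sorted largest to smallest: 86, 79, 34, 31, 26 bp.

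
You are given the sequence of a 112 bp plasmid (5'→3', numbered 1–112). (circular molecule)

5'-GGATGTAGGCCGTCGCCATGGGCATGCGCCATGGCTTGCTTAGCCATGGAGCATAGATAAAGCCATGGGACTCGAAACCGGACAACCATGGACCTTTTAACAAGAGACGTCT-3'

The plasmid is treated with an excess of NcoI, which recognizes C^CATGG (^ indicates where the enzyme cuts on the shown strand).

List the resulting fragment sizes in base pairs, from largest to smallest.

42, 23, 19, 15, 13 bp

NcoI sites (CCATGG) start at positions 16, 29, 44, 63, 86.
NcoI cuts after the first base of each site, so after positions 16, 29, 44, 63, 86.
Circular molecule, 5 cuts → 5 fragments:
  17–29 → 13 bp
  30–44 → 15 bp
  45–63 → 19 bp
  64–86 → 23 bp
  87–112 then 1–16 → 26 + 16 = 42 bp
Sorted largest to smallest: 42, 23, 19, 15, 13 bp.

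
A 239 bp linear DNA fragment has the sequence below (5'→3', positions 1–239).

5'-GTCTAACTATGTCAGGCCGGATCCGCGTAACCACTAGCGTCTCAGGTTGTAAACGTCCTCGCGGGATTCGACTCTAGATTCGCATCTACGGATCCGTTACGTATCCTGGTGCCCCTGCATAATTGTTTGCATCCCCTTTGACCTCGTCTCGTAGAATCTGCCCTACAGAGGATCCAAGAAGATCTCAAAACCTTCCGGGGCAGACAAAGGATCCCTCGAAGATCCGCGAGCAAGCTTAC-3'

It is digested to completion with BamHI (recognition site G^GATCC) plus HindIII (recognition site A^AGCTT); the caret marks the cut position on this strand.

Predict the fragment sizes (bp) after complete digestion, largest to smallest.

BamHI sites (GGATCC) start at positions 19, 90, 170, 209.
BamHI cuts after the first base of each site, so after positions 19, 90, 170, 209.
The HindIII site (AAGCTT) starts at position 232.
HindIII cuts after the first base of each site, so after position 232.
Combined cut positions: 19, 90, 170, 209, 232.
Linear molecule, 5 cuts → 6 fragments:
  1–19 → 19 bp
  20–90 → 71 bp
  91–170 → 80 bp
  171–209 → 39 bp
  210–232 → 23 bp
  233–239 → 7 bp
Sorted largest to smallest: 80, 71, 39, 23, 19, 7 bp.

80, 71, 39, 23, 19, 7 bp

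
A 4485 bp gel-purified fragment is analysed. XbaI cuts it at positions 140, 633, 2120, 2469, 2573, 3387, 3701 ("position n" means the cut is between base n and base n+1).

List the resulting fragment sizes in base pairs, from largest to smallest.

Linear molecule, 7 cuts → 8 fragments:
  140 − 0 = 140 bp
  633 − 140 = 493 bp
  2120 − 633 = 1487 bp
  2469 − 2120 = 349 bp
  2573 − 2469 = 104 bp
  3387 − 2573 = 814 bp
  3701 − 3387 = 314 bp
  4485 − 3701 = 784 bp
Sorted largest to smallest: 1487, 814, 784, 493, 349, 314, 140, 104 bp.

1487, 814, 784, 493, 349, 314, 140, 104 bp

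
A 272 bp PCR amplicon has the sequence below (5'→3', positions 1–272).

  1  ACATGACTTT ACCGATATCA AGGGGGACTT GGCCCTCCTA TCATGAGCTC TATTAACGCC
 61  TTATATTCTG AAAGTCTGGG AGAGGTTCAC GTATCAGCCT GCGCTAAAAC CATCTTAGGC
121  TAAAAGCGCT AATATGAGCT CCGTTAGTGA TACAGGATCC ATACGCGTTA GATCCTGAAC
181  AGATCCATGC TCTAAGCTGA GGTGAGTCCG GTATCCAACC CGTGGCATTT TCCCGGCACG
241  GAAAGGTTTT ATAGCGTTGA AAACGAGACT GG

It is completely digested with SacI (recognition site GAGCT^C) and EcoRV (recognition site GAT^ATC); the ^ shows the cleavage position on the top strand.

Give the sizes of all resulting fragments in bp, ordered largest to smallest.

132, 91, 33, 16 bp

SacI sites (GAGCTC) start at positions 45, 136.
SacI cuts after base 5 of each site (before the last base), so after positions 49, 140.
The EcoRV site (GATATC) starts at position 14.
EcoRV cuts after base 3 of each site, so after position 16.
Combined cut positions: 16, 49, 140.
Linear molecule, 3 cuts → 4 fragments:
  1–16 → 16 bp
  17–49 → 33 bp
  50–140 → 91 bp
  141–272 → 132 bp
Sorted largest to smallest: 132, 91, 33, 16 bp.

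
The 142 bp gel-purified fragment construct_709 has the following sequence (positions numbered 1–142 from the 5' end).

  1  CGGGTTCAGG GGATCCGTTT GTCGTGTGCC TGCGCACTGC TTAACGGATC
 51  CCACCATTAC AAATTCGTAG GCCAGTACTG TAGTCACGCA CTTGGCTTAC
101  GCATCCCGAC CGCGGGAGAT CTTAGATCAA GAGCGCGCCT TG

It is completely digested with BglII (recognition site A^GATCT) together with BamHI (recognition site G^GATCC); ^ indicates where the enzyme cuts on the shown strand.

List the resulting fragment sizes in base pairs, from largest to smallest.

71, 35, 25, 11 bp

The BglII site (AGATCT) starts at position 117.
BglII cuts after the first base of each site, so after position 117.
BamHI sites (GGATCC) start at positions 11, 46.
BamHI cuts after the first base of each site, so after positions 11, 46.
Combined cut positions: 11, 46, 117.
Linear molecule, 3 cuts → 4 fragments:
  1–11 → 11 bp
  12–46 → 35 bp
  47–117 → 71 bp
  118–142 → 25 bp
Sorted largest to smallest: 71, 35, 25, 11 bp.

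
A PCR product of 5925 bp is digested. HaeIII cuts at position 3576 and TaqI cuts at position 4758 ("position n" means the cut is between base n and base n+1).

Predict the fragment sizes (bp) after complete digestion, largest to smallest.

Combined cut positions (sorted): 3576, 4758.
Linear molecule, 2 cuts → 3 fragments:
  3576 − 0 = 3576 bp
  4758 − 3576 = 1182 bp
  5925 − 4758 = 1167 bp
Sorted largest to smallest: 3576, 1182, 1167 bp.

3576, 1182, 1167 bp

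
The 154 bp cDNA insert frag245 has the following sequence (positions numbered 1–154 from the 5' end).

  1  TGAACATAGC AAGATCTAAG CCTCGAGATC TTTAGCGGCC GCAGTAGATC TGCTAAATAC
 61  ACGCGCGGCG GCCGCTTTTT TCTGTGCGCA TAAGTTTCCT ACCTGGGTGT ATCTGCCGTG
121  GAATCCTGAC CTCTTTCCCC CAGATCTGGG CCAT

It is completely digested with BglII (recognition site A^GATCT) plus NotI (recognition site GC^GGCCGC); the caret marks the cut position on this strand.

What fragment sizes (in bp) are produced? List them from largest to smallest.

73, 23, 14, 12, 12, 10, 10 bp

BglII sites (AGATCT) start at positions 12, 26, 46, 142.
BglII cuts after the first base of each site, so after positions 12, 26, 46, 142.
NotI sites (GCGGCCGC) start at positions 35, 68.
NotI cuts after base 2 of each site, so after positions 36, 69.
Combined cut positions: 12, 26, 36, 46, 69, 142.
Linear molecule, 6 cuts → 7 fragments:
  1–12 → 12 bp
  13–26 → 14 bp
  27–36 → 10 bp
  37–46 → 10 bp
  47–69 → 23 bp
  70–142 → 73 bp
  143–154 → 12 bp
Sorted largest to smallest: 73, 23, 14, 12, 12, 10, 10 bp.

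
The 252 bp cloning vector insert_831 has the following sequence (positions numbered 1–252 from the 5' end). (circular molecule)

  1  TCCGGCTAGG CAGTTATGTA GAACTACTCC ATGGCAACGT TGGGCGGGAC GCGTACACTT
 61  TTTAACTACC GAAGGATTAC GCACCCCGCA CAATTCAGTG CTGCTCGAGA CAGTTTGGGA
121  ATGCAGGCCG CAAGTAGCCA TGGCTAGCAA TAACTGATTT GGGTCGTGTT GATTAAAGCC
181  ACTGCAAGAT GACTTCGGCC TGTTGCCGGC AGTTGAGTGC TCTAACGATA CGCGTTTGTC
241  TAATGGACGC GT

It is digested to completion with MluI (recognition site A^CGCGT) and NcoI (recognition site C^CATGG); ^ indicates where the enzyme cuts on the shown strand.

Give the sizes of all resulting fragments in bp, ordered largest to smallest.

92, 89, 34, 20, 17 bp

MluI sites (ACGCGT) start at positions 49, 230, 247.
MluI cuts after the first base of each site, so after positions 49, 230, 247.
NcoI sites (CCATGG) start at positions 29, 138.
NcoI cuts after the first base of each site, so after positions 29, 138.
Combined cut positions: 29, 49, 138, 230, 247.
Circular molecule, 5 cuts → 5 fragments:
  30–49 → 20 bp
  50–138 → 89 bp
  139–230 → 92 bp
  231–247 → 17 bp
  248–252 then 1–29 → 5 + 29 = 34 bp
Sorted largest to smallest: 92, 89, 34, 20, 17 bp.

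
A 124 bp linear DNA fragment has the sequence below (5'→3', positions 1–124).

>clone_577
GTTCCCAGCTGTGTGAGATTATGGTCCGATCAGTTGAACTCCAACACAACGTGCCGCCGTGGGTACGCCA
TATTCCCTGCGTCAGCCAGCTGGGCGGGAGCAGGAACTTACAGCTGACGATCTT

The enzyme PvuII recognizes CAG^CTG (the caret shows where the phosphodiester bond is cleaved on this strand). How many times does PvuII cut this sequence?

3

CAGCTG occurs starting at positions 6, 87, 111.
PvuII cuts at 3 sites.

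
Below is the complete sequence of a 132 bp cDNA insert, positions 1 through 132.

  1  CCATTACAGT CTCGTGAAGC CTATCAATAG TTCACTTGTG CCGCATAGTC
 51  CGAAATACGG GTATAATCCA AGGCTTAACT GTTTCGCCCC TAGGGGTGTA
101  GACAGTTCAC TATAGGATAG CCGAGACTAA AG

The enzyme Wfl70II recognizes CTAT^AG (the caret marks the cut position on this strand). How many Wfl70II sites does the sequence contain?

CTATAG occurs starting at position 110.
Wfl70II cuts at 1 site.

1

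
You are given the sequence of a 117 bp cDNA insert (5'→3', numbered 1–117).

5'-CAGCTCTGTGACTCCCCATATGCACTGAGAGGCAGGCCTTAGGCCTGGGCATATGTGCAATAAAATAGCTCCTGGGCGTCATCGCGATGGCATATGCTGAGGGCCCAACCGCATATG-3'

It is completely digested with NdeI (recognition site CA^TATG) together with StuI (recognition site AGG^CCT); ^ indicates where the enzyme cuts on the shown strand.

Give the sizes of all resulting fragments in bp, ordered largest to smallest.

NdeI sites (CATATG) start at positions 17, 50, 91, 112.
NdeI cuts after base 2 of each site, so after positions 18, 51, 92, 113.
StuI sites (AGGCCT) start at positions 34, 41.
StuI cuts after base 3 of each site, so after positions 36, 43.
Combined cut positions: 18, 36, 43, 51, 92, 113.
Linear molecule, 6 cuts → 7 fragments:
  1–18 → 18 bp
  19–36 → 18 bp
  37–43 → 7 bp
  44–51 → 8 bp
  52–92 → 41 bp
  93–113 → 21 bp
  114–117 → 4 bp
Sorted largest to smallest: 41, 21, 18, 18, 8, 7, 4 bp.

41, 21, 18, 18, 8, 7, 4 bp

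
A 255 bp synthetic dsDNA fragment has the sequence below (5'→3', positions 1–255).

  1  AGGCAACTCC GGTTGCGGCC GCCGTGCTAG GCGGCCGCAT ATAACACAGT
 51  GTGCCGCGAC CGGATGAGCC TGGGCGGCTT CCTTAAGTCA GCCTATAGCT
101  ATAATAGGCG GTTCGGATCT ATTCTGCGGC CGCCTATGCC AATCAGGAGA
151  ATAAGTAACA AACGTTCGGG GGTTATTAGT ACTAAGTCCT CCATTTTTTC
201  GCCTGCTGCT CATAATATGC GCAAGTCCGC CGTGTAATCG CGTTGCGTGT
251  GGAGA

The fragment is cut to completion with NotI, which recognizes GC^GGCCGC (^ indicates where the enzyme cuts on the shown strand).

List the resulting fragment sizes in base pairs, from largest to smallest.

NotI sites (GCGGCCGC) start at positions 15, 31, 126.
NotI cuts after base 2 of each site, so after positions 16, 32, 127.
Linear molecule, 3 cuts → 4 fragments:
  1–16 → 16 bp
  17–32 → 16 bp
  33–127 → 95 bp
  128–255 → 128 bp
Sorted largest to smallest: 128, 95, 16, 16 bp.

128, 95, 16, 16 bp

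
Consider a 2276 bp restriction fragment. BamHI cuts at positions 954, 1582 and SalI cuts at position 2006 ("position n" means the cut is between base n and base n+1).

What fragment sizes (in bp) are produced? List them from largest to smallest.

954, 628, 424, 270 bp

Combined cut positions (sorted): 954, 1582, 2006.
Linear molecule, 3 cuts → 4 fragments:
  954 − 0 = 954 bp
  1582 − 954 = 628 bp
  2006 − 1582 = 424 bp
  2276 − 2006 = 270 bp
Sorted largest to smallest: 954, 628, 424, 270 bp.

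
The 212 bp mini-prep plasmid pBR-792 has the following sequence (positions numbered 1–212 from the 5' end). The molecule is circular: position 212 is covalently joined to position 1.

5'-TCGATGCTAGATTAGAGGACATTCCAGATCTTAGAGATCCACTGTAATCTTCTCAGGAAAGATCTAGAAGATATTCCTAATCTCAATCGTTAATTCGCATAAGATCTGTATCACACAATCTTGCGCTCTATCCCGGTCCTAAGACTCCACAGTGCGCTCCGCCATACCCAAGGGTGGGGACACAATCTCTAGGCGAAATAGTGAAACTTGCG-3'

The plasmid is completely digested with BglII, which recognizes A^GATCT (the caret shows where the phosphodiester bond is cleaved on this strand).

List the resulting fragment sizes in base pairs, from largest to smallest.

BglII sites (AGATCT) start at positions 26, 60, 102.
BglII cuts after the first base of each site, so after positions 26, 60, 102.
Circular molecule, 3 cuts → 3 fragments:
  27–60 → 34 bp
  61–102 → 42 bp
  103–212 then 1–26 → 110 + 26 = 136 bp
Sorted largest to smallest: 136, 42, 34 bp.

136, 42, 34 bp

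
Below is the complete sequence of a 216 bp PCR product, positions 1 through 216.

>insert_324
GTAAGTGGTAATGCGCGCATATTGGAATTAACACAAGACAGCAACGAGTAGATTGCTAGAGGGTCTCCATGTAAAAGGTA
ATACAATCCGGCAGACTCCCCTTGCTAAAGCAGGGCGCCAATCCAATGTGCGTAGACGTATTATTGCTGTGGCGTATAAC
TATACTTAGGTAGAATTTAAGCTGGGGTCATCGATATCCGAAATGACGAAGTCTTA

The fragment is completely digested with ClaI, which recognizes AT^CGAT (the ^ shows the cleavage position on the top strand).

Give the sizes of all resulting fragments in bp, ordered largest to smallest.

The ClaI site (ATCGAT) starts at position 190.
ClaI cuts after base 2 of each site, so after position 191.
Linear molecule, 1 cut → 2 fragments:
  1–191 → 191 bp
  192–216 → 25 bp
Sorted largest to smallest: 191, 25 bp.

191, 25 bp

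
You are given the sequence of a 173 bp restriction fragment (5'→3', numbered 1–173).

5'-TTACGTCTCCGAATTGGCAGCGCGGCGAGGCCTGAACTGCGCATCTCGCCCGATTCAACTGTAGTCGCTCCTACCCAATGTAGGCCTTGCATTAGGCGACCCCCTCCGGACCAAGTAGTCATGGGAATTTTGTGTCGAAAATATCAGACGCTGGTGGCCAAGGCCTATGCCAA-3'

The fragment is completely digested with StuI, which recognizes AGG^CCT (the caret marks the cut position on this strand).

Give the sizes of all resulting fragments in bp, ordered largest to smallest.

StuI sites (AGGCCT) start at positions 28, 82, 161.
StuI cuts after base 3 of each site, so after positions 30, 84, 163.
Linear molecule, 3 cuts → 4 fragments:
  1–30 → 30 bp
  31–84 → 54 bp
  85–163 → 79 bp
  164–173 → 10 bp
Sorted largest to smallest: 79, 54, 30, 10 bp.

79, 54, 30, 10 bp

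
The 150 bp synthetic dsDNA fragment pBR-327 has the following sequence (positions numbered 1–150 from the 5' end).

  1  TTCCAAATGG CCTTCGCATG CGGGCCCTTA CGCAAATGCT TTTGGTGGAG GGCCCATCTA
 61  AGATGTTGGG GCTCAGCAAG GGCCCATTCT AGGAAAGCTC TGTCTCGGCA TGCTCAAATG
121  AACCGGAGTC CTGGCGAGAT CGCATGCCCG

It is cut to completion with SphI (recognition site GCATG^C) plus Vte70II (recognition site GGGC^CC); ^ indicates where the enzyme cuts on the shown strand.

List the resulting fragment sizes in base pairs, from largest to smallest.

34, 30, 29, 28, 20, 5, 4 bp

SphI sites (GCATGC) start at positions 16, 108, 142.
SphI cuts after base 5 of each site (before the last base), so after positions 20, 112, 146.
Vte70II sites (GGGCCC) start at positions 22, 50, 80.
Vte70II cuts after base 4 of each site, so after positions 25, 53, 83.
Combined cut positions: 20, 25, 53, 83, 112, 146.
Linear molecule, 6 cuts → 7 fragments:
  1–20 → 20 bp
  21–25 → 5 bp
  26–53 → 28 bp
  54–83 → 30 bp
  84–112 → 29 bp
  113–146 → 34 bp
  147–150 → 4 bp
Sorted largest to smallest: 34, 30, 29, 28, 20, 5, 4 bp.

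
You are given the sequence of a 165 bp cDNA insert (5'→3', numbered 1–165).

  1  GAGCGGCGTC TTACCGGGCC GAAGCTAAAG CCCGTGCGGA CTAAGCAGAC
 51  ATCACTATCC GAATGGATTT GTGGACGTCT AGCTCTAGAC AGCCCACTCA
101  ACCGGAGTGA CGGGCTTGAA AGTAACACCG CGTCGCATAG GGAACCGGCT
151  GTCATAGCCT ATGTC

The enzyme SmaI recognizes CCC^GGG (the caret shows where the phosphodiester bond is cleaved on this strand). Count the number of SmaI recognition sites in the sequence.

No occurrence of CCCGGG is present in the sequence.
SmaI does not cut: 0 sites.

0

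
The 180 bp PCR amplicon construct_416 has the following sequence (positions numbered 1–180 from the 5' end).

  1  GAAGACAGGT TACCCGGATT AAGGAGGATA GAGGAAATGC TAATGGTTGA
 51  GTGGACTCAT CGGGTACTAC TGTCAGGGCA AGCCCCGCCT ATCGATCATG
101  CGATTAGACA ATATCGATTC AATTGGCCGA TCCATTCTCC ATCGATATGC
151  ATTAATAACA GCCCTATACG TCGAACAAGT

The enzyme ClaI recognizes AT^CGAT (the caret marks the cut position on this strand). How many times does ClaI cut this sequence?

3

ATCGAT occurs starting at positions 91, 113, 141.
ClaI cuts at 3 sites.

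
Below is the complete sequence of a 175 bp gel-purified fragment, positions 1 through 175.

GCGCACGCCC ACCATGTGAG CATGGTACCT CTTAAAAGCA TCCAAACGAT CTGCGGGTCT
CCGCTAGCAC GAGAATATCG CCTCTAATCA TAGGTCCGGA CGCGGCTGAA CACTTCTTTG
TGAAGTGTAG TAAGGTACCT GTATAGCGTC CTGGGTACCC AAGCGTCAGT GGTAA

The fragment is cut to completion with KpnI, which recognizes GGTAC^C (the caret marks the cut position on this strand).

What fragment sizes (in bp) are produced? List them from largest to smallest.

KpnI sites (GGTACC) start at positions 24, 134, 154.
KpnI cuts after base 5 of each site (before the last base), so after positions 28, 138, 158.
Linear molecule, 3 cuts → 4 fragments:
  1–28 → 28 bp
  29–138 → 110 bp
  139–158 → 20 bp
  159–175 → 17 bp
Sorted largest to smallest: 110, 28, 20, 17 bp.

110, 28, 20, 17 bp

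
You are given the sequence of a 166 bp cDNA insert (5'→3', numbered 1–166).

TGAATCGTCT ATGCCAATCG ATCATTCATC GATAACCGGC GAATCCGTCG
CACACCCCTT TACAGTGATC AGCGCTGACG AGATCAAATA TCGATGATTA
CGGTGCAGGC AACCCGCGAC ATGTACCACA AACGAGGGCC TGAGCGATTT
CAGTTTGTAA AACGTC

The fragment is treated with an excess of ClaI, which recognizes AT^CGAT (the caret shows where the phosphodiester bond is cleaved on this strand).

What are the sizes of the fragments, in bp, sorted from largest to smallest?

ClaI sites (ATCGAT) start at positions 17, 28, 90.
ClaI cuts after base 2 of each site, so after positions 18, 29, 91.
Linear molecule, 3 cuts → 4 fragments:
  1–18 → 18 bp
  19–29 → 11 bp
  30–91 → 62 bp
  92–166 → 75 bp
Sorted largest to smallest: 75, 62, 18, 11 bp.

75, 62, 18, 11 bp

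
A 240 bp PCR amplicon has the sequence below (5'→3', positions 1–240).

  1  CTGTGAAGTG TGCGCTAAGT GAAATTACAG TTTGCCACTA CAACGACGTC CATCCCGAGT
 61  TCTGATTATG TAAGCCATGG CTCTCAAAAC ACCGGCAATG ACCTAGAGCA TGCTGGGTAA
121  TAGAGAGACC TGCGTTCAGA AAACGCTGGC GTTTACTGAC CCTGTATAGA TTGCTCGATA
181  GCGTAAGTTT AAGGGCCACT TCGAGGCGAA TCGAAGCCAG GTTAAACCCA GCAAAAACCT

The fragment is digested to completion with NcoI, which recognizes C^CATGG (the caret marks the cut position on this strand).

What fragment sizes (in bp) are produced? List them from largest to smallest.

The NcoI site (CCATGG) starts at position 75.
NcoI cuts after the first base of each site, so after position 75.
Linear molecule, 1 cut → 2 fragments:
  1–75 → 75 bp
  76–240 → 165 bp
Sorted largest to smallest: 165, 75 bp.

165, 75 bp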